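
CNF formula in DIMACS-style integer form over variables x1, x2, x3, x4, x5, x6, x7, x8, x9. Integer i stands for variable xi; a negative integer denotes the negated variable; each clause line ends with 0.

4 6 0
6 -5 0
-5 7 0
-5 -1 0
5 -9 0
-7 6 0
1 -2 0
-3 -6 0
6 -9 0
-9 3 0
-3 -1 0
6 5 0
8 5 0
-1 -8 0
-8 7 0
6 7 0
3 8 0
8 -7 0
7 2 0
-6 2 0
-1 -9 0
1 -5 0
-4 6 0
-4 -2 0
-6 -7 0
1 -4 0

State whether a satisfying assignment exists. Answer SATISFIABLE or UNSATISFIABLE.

UNSATISFIABLE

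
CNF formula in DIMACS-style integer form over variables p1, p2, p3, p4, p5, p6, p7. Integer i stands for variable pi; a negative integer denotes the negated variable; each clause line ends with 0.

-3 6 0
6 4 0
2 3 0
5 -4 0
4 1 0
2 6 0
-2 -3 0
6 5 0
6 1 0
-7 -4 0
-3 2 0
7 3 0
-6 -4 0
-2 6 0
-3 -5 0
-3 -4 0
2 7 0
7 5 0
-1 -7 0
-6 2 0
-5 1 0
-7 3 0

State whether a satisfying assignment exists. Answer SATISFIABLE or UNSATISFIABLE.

UNSATISFIABLE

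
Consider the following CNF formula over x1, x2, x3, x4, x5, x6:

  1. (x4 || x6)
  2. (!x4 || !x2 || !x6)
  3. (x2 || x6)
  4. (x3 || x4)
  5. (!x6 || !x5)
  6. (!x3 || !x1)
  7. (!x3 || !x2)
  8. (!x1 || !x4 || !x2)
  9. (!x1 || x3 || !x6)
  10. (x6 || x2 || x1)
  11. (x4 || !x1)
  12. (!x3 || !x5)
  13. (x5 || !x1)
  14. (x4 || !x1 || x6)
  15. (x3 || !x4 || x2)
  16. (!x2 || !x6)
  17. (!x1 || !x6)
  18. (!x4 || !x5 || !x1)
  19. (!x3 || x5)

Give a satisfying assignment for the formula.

x1=F, x2=T, x3=F, x4=T, x5=T, x6=F

Set x1 = False and propagate.
The remaining clauses are satisfied by x2 = True, x3 = False, x4 = True, x5 = True, x6 = False.
Check each clause:
  1. (x6 || x4) — x4 is true.
  2. (!x6 || !x4 || !x2) — !x6 is true.
  3. (x2 || x6) — x2 is true.
  4. (x4 || x3) — x4 is true.
  5. (!x5 || !x6) — !x6 is true.
  6. (!x1 || !x3) — !x3 is true.
  7. (!x2 || !x3) — !x3 is true.
  8. (!x4 || !x2 || !x1) — !x1 is true.
  9. (x3 || !x1 || !x6) — !x6 is true.
  10. (x2 || x1 || x6) — x2 is true.
  11. (!x1 || x4) — x4 is true.
  12. (!x5 || !x3) — !x3 is true.
  13. (x5 || !x1) — x5 is true.
  14. (!x1 || x4 || x6) — x4 is true.
  15. (x3 || !x4 || x2) — x2 is true.
  16. (!x6 || !x2) — !x6 is true.
  17. (!x6 || !x1) — !x6 is true.
  18. (!x1 || !x4 || !x5) — !x1 is true.
  19. (!x3 || x5) — x5 is true.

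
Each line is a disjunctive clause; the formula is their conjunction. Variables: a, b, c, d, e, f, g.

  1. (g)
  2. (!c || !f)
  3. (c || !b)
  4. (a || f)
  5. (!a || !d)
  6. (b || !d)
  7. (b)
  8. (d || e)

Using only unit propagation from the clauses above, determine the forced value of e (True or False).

True

(g) stands alone — g = True.
(b) is a unit clause: b = True.
In (!b || c), !b is now false; c must hold, so c = True.
(!c || !f) with c = True leaves only !f, so f = False.
From (f || a) and f = False: a = True.
(!a || !d) with a = True leaves only !d, so d = False.
In (e || d), d is now false; e must hold, so e = True.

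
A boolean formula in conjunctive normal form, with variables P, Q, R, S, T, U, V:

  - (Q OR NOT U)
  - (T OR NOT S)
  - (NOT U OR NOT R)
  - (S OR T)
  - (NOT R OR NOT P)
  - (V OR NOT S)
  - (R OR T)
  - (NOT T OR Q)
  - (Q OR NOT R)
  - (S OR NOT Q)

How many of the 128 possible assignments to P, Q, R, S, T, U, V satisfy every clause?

5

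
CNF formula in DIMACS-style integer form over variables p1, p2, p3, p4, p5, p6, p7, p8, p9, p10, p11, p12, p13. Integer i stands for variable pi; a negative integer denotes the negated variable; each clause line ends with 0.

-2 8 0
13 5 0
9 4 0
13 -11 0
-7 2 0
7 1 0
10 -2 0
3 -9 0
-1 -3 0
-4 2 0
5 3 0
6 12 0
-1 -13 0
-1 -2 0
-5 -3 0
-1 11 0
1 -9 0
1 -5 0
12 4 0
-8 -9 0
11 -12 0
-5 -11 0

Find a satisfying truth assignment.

p1=F  p2=T  p3=T  p4=T  p5=F  p6=T  p7=T  p8=T  p9=F  p10=T  p11=F  p12=F  p13=T

Check each clause:
  1. (!p2 || p8) — p8 is true.
  2. (p5 || p13) — p13 is true.
  3. (p9 || p4) — p4 is true.
  4. (p13 || !p11) — !p11 is true.
  5. (!p7 || p2) — p2 is true.
  6. (p1 || p7) — p7 is true.
  7. (!p2 || p10) — p10 is true.
  8. (!p9 || p3) — p3 is true.
  9. (!p1 || !p3) — !p1 is true.
  10. (p2 || !p4) — p2 is true.
  11. (p5 || p3) — p3 is true.
  12. (p12 || p6) — p6 is true.
  13. (!p1 || !p13) — !p1 is true.
  14. (!p2 || !p1) — !p1 is true.
  15. (!p5 || !p3) — !p5 is true.
  16. (!p1 || p11) — !p1 is true.
  17. (!p9 || p1) — !p9 is true.
  18. (p1 || !p5) — !p5 is true.
  19. (p12 || p4) — p4 is true.
  20. (!p8 || !p9) — !p9 is true.
  21. (!p12 || p11) — !p12 is true.
  22. (!p5 || !p11) — !p5 is true.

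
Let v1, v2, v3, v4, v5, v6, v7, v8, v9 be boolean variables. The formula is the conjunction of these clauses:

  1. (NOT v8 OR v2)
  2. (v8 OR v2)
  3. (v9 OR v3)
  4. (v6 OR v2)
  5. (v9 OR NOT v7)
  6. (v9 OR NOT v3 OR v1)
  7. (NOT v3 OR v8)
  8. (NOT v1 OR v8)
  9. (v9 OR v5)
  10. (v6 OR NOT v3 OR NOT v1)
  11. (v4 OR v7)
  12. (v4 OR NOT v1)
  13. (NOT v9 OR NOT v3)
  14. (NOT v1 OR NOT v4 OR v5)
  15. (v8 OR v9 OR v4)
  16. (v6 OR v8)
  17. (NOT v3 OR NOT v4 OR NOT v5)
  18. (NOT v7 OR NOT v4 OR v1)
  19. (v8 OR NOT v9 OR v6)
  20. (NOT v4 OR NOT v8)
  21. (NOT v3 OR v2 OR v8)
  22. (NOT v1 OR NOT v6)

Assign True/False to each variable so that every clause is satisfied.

Pure literal: v2 appears only positively; assign v2 = True.
Set v1 = False and propagate.
Set v3 = False and propagate.
  then v9 is forced to True.
Set v4 = False and propagate.
  then v7 is forced to True.
The remaining clauses are satisfied by v5 = True, v6 = False, v8 = True.

v1=False  v2=True  v3=False  v4=False  v5=True  v6=False  v7=True  v8=True  v9=True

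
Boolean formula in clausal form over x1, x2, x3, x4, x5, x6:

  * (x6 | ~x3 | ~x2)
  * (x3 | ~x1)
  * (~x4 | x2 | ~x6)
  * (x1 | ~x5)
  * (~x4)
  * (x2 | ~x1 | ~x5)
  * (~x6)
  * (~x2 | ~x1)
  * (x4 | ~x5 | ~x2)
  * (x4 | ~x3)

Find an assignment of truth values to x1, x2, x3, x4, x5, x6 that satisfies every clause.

x1=F, x2=T, x3=F, x4=F, x5=F, x6=F

(~x4) is a unit clause, so x4 = False.
The clause (~x6) is unit: x6 must be False.
(~x3) is a unit clause, so x3 = False.
(~x1) is a unit clause, so x1 = False.
(~x5) is a unit clause, so x5 = False.
x2 is now unconstrained; take x2 = True.
Every clause has at least one true literal under this assignment.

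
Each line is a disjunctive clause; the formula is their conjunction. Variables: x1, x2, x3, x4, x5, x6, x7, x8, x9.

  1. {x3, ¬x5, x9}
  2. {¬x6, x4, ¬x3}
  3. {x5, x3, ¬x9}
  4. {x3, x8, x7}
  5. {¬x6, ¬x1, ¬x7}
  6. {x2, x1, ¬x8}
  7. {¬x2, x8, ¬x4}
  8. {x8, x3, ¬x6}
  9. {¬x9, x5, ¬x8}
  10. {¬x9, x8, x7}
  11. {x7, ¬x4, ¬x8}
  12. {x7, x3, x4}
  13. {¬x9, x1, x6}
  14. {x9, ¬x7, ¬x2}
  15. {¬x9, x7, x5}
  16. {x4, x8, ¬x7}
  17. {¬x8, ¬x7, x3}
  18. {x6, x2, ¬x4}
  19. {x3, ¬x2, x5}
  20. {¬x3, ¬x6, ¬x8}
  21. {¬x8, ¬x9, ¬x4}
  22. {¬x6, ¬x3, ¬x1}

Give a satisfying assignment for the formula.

x1=False  x2=False  x3=True  x4=False  x5=False  x6=False  x7=False  x8=False  x9=False

Branch on x1: take x1 = False.
The remaining clauses are satisfied by x2 = False, x3 = True, x4 = False, x5 = False, x6 = False, x7 = False, x8 = False, x9 = False.
Check each clause:
  1. {x3, x9, ¬x5} — x3 is true.
  2. {¬x3, x4, ¬x6} — ¬x6 is true.
  3. {x5, ¬x9, x3} — x3 is true.
  4. {x8, x3, x7} — x3 is true.
  5. {¬x7, ¬x6, ¬x1} — ¬x7 is true.
  6. {¬x8, x2, x1} — ¬x8 is true.
  7. {¬x2, x8, ¬x4} — ¬x4 is true.
  8. {x3, ¬x6, x8} — ¬x6 is true.
  9. {¬x8, x5, ¬x9} — ¬x8 is true.
  10. {x7, x8, ¬x9} — ¬x9 is true.
  11. {¬x8, ¬x4, x7} — ¬x8 is true.
  12. {x4, x7, x3} — x3 is true.
  13. {x1, x6, ¬x9} — ¬x9 is true.
  14. {¬x2, ¬x7, x9} — ¬x7 is true.
  15. {x7, x5, ¬x9} — ¬x9 is true.
  16. {x4, ¬x7, x8} — ¬x7 is true.
  17. {¬x8, ¬x7, x3} — ¬x8 is true.
  18. {¬x4, x6, x2} — ¬x4 is true.
  19. {x5, ¬x2, x3} — x3 is true.
  20. {¬x6, ¬x8, ¬x3} — ¬x8 is true.
  21. {¬x4, ¬x9, ¬x8} — ¬x8 is true.
  22. {¬x3, ¬x1, ¬x6} — ¬x6 is true.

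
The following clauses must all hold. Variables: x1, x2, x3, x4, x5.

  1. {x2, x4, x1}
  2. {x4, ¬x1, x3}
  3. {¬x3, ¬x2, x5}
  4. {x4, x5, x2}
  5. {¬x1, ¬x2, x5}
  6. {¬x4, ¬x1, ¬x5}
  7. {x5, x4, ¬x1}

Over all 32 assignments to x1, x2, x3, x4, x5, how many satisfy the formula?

14

Case analysis on x1 and x4:
  x1=T, x4=T: remaining (x2,x3,x5) ∈ {(F,F,F); (F,T,F)} — 2.
  x1=T, x4=F: remaining (x2,x3,x5) ∈ {(F,T,T); (T,T,T)} — 2.
  x1=F, x4=T: 7 of the 8 assignments to (x2,x3,x5) work.
  x1=F, x4=F: remaining (x2,x3,x5) ∈ {(T,F,F); (T,F,T); (T,T,T)} — 3.
Total: 2 + 2 + 7 + 3 = 14.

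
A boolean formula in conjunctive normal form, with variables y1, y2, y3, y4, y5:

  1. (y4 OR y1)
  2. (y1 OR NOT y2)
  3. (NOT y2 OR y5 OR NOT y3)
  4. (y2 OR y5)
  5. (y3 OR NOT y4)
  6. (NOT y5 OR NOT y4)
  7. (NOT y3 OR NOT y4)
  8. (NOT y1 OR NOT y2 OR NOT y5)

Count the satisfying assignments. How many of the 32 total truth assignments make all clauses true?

Satisfying assignments:
  y1=1 y2=0 y3=0 y4=0 y5=1
  y1=1 y2=0 y3=1 y4=0 y5=1
  y1=1 y2=1 y3=0 y4=0 y5=0
That's 3 in total.

3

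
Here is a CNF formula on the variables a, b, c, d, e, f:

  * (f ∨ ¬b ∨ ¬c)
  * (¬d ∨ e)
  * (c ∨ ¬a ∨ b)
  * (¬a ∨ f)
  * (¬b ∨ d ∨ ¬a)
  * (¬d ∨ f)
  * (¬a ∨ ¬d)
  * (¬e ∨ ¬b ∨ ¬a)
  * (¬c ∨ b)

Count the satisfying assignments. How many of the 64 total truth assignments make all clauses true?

13

Case analysis on a and b:
  a=1, b=1: a clause becomes empty — 0.
  a=1, b=0: a clause becomes empty — 0.
  a=0, b=1: 8 of the 16 assignments to (c,d,e,f) work.
  a=0, b=0: 5 of the 16 assignments to (c,d,e,f) work.
Total: 0 + 0 + 8 + 5 = 13.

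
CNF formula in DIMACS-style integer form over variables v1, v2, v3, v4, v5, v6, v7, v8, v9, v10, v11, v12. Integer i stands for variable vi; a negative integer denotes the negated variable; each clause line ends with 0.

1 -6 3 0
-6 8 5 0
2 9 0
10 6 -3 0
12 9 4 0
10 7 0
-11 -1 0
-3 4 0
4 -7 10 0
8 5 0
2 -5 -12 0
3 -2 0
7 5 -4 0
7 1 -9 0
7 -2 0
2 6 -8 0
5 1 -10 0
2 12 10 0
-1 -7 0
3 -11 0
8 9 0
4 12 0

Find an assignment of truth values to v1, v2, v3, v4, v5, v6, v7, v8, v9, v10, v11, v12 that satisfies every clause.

v1=T  v2=F  v3=T  v4=T  v5=T  v6=T  v7=F  v8=T  v9=T  v10=T  v11=F  v12=F

v11 occurs only negated in the remaining clauses — set v11 = False.
Set v1 = True and propagate.
  then v7 is forced to False.
  then v10 is forced to True.
  then v2 is forced to False.
  then v9 is forced to True.
Branch on v3: take v3 = True.
  then v4 is forced to True.
  then v5 is forced to True.
  then v12 is forced to False.
For the remaining variables, v6 = True, v8 = True works.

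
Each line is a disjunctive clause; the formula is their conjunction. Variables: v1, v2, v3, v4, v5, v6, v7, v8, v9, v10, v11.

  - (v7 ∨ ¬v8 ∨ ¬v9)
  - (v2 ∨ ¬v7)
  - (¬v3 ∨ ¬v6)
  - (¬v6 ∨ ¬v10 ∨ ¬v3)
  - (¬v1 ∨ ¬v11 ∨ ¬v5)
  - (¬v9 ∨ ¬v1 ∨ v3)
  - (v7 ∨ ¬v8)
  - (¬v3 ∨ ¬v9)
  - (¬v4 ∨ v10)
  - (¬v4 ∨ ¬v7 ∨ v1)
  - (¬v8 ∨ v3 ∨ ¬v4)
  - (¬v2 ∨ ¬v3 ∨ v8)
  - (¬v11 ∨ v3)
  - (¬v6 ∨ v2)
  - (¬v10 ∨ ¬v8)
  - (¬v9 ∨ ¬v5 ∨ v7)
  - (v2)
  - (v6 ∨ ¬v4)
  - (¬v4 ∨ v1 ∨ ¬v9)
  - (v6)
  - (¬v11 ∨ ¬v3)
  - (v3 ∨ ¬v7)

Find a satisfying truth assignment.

v1=F, v2=T, v3=F, v4=F, v5=T, v6=T, v7=F, v8=F, v9=F, v10=F, v11=F

Check each clause:
  1. (¬v8 ∨ v7 ∨ ¬v9) — ¬v8 is true.
  2. (¬v7 ∨ v2) — ¬v7 is true.
  3. (¬v3 ∨ ¬v6) — ¬v3 is true.
  4. (¬v3 ∨ ¬v6 ∨ ¬v10) — ¬v3 is true.
  5. (¬v11 ∨ ¬v5 ∨ ¬v1) — ¬v11 is true.
  6. (¬v9 ∨ v3 ∨ ¬v1) — ¬v1 is true.
  7. (¬v8 ∨ v7) — ¬v8 is true.
  8. (¬v9 ∨ ¬v3) — ¬v3 is true.
  9. (v10 ∨ ¬v4) — ¬v4 is true.
  10. (v1 ∨ ¬v4 ∨ ¬v7) — ¬v4 is true.
  11. (v3 ∨ ¬v8 ∨ ¬v4) — ¬v8 is true.
  12. (v8 ∨ ¬v3 ∨ ¬v2) — ¬v3 is true.
  13. (v3 ∨ ¬v11) — ¬v11 is true.
  14. (v2 ∨ ¬v6) — v2 is true.
  15. (¬v8 ∨ ¬v10) — ¬v8 is true.
  16. (v7 ∨ ¬v5 ∨ ¬v9) — ¬v9 is true.
  17. (v2) — v2 is true.
  18. (¬v4 ∨ v6) — ¬v4 is true.
  19. (¬v9 ∨ ¬v4 ∨ v1) — ¬v4 is true.
  20. (v6) — v6 is true.
  21. (¬v3 ∨ ¬v11) — ¬v11 is true.
  22. (v3 ∨ ¬v7) — ¬v7 is true.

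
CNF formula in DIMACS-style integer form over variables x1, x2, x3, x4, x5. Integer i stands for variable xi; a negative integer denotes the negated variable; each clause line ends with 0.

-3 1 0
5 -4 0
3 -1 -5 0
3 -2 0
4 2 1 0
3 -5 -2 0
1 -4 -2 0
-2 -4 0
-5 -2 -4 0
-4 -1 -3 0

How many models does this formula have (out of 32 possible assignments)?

6

Satisfying assignments:
  x1=F x2=F x3=F x4=T x5=T
  x1=T x2=F x3=F x4=F x5=F
  x1=T x2=F x3=T x4=F x5=F
  x1=T x2=F x3=T x4=F x5=T
  x1=T x2=T x3=T x4=F x5=F
  x1=T x2=T x3=T x4=F x5=T
That's 6 in total.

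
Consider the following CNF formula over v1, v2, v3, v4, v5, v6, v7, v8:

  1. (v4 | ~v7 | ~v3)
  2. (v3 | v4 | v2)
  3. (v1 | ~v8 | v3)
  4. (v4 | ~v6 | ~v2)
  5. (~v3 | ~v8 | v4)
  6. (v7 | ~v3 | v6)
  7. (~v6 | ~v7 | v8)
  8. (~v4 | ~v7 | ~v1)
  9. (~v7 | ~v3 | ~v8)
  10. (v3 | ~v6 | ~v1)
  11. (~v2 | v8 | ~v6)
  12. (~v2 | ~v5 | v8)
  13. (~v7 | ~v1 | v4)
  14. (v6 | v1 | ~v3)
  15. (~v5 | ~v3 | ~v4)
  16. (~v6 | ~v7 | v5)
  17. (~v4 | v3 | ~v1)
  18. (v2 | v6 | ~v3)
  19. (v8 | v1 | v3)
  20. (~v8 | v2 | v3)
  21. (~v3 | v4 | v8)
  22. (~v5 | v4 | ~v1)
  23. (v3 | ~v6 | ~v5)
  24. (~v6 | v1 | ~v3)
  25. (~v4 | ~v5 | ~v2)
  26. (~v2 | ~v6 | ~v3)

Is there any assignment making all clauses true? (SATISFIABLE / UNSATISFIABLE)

Try v1 = True.
The remaining clauses are satisfied by v2 = False, v3 = True, v4 = True, v5 = False, v6 = True, v7 = False, v8 = False.
Every clause has at least one true literal under this assignment.
So v1 = T  v2 = F  v3 = T  v4 = T  v5 = F  v6 = T  v7 = F  v8 = F is a satisfying assignment.

SATISFIABLE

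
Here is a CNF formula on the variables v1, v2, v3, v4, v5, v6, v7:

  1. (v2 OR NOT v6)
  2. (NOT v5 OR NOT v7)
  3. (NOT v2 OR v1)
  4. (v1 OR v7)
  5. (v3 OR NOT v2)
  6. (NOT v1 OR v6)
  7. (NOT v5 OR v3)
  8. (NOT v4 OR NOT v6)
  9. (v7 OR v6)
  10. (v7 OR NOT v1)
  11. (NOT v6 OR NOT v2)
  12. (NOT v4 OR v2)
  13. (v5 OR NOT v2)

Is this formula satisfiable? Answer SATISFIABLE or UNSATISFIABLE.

SATISFIABLE

v4 occurs only negated in the remaining clauses — set v4 = False.
Set v1 = False and propagate.
  then v2 is forced to False.
  then v6 is forced to False.
  then v7 is forced to True.
  then v5 is forced to False.
v3 is now unconstrained; take v3 = False.
So v1=0, v2=0, v3=0, v4=0, v5=0, v6=0, v7=1 is a satisfying assignment.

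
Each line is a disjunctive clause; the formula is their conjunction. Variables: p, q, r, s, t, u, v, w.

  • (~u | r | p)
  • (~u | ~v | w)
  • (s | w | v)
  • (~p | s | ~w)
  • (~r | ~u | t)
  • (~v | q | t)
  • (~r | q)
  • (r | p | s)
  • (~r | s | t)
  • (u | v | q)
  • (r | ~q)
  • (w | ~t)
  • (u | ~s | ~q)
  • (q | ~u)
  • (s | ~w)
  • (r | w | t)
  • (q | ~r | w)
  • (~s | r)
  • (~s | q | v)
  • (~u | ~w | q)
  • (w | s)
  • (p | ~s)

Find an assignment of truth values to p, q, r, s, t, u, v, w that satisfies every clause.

p=True, q=True, r=True, s=True, t=True, u=True, v=True, w=True

Set p = True and propagate.
Branch on q: take q = True.
  then r is forced to True.
For the remaining variables, s = True, t = True, u = True, v = True, w = True works.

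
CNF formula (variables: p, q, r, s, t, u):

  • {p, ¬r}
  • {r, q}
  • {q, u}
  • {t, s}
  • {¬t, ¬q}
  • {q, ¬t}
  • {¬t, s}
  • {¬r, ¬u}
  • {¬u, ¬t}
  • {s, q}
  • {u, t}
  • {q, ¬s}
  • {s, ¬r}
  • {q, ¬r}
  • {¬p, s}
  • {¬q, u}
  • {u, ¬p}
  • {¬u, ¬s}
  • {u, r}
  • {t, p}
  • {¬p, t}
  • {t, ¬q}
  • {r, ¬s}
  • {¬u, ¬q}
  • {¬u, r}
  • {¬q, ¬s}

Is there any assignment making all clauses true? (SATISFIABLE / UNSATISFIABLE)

UNSATISFIABLE

q = True:
  propagation gives t=False; an empty clause results — contradiction.
q = False:
  propagation gives r=True; an empty clause results — contradiction.
Every branch closes, so no satisfying assignment exists.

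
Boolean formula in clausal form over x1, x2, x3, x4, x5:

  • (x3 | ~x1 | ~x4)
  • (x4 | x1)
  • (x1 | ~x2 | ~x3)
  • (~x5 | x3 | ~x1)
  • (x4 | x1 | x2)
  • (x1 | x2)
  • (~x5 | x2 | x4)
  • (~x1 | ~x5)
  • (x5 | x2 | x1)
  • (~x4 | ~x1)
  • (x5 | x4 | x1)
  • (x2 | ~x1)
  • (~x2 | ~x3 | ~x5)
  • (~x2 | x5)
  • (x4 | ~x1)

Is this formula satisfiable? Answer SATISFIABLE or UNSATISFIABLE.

Set x1 = False and propagate.
  then x4 is forced to True.
  then x2 is forced to True.
  then x3 is forced to False.
  then x5 is forced to True.
So x1=0, x2=1, x3=0, x4=1, x5=1 is a satisfying assignment.

SATISFIABLE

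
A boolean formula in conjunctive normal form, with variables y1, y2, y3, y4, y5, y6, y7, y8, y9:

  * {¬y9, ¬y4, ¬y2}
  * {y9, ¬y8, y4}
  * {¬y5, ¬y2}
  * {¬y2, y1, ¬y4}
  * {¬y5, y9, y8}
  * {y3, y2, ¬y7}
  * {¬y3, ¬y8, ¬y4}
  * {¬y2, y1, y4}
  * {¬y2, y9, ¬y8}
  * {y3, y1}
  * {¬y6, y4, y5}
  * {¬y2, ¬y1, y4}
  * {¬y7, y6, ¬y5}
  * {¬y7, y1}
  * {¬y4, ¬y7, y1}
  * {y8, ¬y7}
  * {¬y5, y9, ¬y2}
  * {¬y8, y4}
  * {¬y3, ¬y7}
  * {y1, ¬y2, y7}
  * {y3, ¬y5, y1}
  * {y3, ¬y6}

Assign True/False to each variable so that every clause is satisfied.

y1=1, y2=0, y3=1, y4=1, y5=0, y6=0, y7=0, y8=0, y9=1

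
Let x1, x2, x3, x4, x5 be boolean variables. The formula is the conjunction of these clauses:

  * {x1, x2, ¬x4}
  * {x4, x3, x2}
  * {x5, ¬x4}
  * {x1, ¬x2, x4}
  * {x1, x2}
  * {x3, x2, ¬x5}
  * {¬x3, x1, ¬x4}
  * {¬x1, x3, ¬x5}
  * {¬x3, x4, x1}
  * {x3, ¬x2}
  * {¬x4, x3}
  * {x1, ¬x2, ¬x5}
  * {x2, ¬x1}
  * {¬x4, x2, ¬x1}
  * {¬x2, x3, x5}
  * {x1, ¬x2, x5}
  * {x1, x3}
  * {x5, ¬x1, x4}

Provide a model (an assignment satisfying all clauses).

Branch on x1: take x1 = True.
  then x2 is forced to True.
  then x3 is forced to True.
Set x4 = False and propagate.
  then x5 is forced to True.
Every clause has at least one true literal under this assignment.

x1 = 1, x2 = 1, x3 = 1, x4 = 0, x5 = 1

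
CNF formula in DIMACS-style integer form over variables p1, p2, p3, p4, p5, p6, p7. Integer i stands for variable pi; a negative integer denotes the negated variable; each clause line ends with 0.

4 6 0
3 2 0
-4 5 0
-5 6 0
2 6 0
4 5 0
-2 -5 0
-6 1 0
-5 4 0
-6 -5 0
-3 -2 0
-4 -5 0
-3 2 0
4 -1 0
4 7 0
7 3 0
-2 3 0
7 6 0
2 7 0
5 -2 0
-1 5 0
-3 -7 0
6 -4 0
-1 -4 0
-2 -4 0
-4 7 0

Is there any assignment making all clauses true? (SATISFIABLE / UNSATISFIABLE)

p4 = True:
  propagation gives p5=True; an empty clause results — contradiction.
p4 = False:
  propagation gives p6=True, p5=True; an empty clause results — contradiction.
Every branch closes, so no satisfying assignment exists.

UNSATISFIABLE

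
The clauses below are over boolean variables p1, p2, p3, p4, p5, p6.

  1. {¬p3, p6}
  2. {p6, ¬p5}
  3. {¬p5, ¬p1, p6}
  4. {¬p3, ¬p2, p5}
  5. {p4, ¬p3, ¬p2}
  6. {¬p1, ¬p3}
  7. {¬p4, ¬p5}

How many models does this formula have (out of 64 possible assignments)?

23

Split on p3, then p5.
  p3=T, p5=T: remaining (p1,p2,p4,p6) ∈ {(F,F,F,T)} — 1.
  p3=T, p5=F: remaining (p1,p2,p4,p6) ∈ {(F,F,F,T); (F,F,T,T)} — 2.
  p3=F, p5=T: remaining (p1,p2,p4,p6) ∈ {(F,F,F,T); (F,T,F,T); (T,F,F,T); (T,T,F,T)} — 4.
  p3=F, p5=F: p1, p2, p4, p6 free → 2^4 = 16.
Total: 1 + 2 + 4 + 16 = 23.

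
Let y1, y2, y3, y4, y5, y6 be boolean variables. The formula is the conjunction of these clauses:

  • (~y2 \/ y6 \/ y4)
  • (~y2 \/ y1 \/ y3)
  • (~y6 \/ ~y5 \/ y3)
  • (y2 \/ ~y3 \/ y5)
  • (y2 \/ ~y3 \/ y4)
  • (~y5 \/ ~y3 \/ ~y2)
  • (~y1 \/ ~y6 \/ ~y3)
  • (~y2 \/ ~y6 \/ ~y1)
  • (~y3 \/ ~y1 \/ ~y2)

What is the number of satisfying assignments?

Split on y2, then y3.
  y2=T, y3=T: remaining (y1,y4,y5,y6) ∈ {(F,F,F,T); (F,T,F,F); (F,T,F,T)} — 3.
  y2=T, y3=F: remaining (y1,y4,y5,y6) ∈ {(T,T,F,F); (T,T,T,F)} — 2.
  y2=F, y3=T: remaining (y1,y4,y5,y6) ∈ {(F,T,T,F); (F,T,T,T); (T,T,T,F)} — 3.
  y2=F, y3=F: y1, y4 free; 3 ways for (y5,y6) × 2^2 = 12.
Total: 3 + 2 + 3 + 12 = 20.

20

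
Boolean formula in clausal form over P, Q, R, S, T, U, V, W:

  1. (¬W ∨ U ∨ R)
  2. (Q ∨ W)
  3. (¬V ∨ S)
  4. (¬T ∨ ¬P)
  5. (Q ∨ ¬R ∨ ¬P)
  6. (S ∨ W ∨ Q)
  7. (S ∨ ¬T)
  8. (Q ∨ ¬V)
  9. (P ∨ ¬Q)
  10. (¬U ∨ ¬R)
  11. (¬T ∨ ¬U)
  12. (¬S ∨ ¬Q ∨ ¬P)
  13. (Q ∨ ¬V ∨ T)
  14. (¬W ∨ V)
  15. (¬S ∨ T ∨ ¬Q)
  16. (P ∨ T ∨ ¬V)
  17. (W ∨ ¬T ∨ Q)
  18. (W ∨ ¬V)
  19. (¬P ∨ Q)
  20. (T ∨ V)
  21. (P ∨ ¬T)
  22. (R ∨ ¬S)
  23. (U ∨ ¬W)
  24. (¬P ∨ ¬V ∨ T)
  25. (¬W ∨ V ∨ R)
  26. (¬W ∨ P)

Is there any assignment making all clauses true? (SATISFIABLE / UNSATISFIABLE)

UNSATISFIABLE

Q = True:
  propagation gives P=True, T=False, S=False, V=False; an empty clause results — contradiction.
Q = False:
  propagation gives W=True, V=False; an empty clause results — contradiction.
Every branch closes, so no satisfying assignment exists.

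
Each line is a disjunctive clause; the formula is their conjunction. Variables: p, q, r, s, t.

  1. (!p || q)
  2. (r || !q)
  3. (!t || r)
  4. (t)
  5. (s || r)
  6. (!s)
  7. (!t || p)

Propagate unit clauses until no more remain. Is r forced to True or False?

(t) stands alone — t = True.
(!t || r) with t = True leaves only r, so r = True.

True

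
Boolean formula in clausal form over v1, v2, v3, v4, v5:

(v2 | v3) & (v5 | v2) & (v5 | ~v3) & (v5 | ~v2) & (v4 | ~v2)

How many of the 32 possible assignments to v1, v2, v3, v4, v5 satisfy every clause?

The models are:
  v1=F v2=F v3=T v4=F v5=T
  v1=F v2=F v3=T v4=T v5=T
  v1=F v2=T v3=F v4=T v5=T
  v1=F v2=T v3=T v4=T v5=T
  v1=T v2=F v3=T v4=F v5=T
  v1=T v2=F v3=T v4=T v5=T
  v1=T v2=T v3=F v4=T v5=T
  v1=T v2=T v3=T v4=T v5=T
That's 8 in total.

8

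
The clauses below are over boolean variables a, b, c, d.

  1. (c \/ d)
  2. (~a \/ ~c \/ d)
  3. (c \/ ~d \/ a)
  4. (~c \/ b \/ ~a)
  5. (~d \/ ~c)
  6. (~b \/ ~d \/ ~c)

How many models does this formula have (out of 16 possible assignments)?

4

The models are:
  a=0 b=0 c=1 d=0
  a=0 b=1 c=1 d=0
  a=1 b=0 c=0 d=1
  a=1 b=1 c=0 d=1
That's 4 in total.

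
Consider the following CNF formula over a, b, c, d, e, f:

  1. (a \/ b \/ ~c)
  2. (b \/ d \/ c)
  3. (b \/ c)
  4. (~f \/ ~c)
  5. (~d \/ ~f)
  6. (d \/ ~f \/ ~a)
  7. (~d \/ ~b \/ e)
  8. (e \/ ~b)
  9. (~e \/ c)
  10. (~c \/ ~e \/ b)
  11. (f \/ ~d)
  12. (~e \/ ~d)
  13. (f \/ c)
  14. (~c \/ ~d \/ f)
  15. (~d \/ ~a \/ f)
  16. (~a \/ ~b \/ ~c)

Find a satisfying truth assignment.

Branch on a: take a = True.
Set b = False and propagate.
  then c is forced to True.
  then f is forced to False.
  then e is forced to False.
  then d is forced to False.

a = 1  b = 0  c = 1  d = 0  e = 0  f = 0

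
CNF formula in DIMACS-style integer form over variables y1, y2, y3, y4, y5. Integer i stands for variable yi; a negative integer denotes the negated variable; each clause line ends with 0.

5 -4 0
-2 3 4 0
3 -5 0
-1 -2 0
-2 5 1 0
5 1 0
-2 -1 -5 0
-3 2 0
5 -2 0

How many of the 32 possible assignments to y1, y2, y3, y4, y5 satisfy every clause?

3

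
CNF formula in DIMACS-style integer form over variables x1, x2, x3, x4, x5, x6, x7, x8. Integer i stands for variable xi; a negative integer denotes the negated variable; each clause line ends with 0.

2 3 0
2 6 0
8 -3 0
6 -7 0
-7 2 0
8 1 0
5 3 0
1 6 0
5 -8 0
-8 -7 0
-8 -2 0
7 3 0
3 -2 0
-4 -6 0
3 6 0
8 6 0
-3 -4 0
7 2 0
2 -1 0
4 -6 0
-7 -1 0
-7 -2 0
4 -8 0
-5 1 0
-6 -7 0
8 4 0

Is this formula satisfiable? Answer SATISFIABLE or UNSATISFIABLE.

UNSATISFIABLE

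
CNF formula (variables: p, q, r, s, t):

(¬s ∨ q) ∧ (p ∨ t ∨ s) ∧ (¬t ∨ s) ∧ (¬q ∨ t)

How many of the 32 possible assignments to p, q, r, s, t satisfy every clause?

The models are:
  p=F q=T r=F s=T t=T
  p=F q=T r=T s=T t=T
  p=T q=F r=F s=F t=F
  p=T q=F r=T s=F t=F
  p=T q=T r=F s=T t=T
  p=T q=T r=T s=T t=T
That's 6 in total.

6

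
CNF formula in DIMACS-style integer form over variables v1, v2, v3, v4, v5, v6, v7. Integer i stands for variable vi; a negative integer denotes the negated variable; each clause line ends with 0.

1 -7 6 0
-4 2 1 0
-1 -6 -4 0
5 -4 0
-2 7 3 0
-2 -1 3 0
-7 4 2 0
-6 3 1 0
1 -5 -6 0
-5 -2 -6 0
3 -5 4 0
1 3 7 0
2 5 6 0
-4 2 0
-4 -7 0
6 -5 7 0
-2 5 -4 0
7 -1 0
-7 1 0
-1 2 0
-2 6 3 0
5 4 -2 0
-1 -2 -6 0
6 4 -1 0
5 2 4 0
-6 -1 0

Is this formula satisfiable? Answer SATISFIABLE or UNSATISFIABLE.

UNSATISFIABLE

v1 = True:
  propagation gives v7=True, v4=False, v2=True, v3=True; an empty clause results — contradiction.
v1 = False:
  v5 = True:
    propagation gives v6=False; an empty clause results — contradiction.
  v5 = False:
    propagation gives v4=False, v2=False; an empty clause results — contradiction.
Every branch closes, so no satisfying assignment exists.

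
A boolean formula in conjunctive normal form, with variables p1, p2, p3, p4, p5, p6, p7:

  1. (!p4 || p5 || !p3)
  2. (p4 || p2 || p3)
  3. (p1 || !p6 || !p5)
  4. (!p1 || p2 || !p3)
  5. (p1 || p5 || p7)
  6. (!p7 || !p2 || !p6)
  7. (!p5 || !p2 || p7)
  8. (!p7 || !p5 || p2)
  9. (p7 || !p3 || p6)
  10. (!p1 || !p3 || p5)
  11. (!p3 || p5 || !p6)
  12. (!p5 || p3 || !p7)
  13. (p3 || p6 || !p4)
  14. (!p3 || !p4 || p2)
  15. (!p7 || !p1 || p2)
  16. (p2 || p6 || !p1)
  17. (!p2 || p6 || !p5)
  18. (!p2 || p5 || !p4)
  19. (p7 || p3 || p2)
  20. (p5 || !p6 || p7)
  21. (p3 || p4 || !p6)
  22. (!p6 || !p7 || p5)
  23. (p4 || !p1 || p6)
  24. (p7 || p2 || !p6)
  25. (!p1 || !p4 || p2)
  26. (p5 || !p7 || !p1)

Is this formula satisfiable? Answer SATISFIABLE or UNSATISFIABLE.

Try p1 = False.
Set p2 = True and propagate.
The remaining clauses are satisfied by p3 = True, p4 = False, p5 = False, p6 = False, p7 = True.
Every clause has at least one true literal under this assignment.
So p1 = 0, p2 = 1, p3 = 1, p4 = 0, p5 = 0, p6 = 0, p7 = 1 is a satisfying assignment.

SATISFIABLE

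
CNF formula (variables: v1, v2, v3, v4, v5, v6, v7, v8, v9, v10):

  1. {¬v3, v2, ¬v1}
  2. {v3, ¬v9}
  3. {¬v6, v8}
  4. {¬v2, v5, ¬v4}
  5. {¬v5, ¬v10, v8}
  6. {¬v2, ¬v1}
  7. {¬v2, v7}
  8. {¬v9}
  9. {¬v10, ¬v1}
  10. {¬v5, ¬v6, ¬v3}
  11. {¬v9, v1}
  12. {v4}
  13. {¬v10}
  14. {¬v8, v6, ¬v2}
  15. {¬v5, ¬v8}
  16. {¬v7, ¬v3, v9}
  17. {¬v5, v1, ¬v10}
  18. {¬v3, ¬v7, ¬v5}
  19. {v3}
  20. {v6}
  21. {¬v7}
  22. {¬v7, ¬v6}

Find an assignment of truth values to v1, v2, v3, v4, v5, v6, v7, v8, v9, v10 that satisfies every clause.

v1=0, v2=0, v3=1, v4=1, v5=0, v6=1, v7=0, v8=1, v9=0, v10=0

Check each clause:
  1. {¬v1, v2, ¬v3} — ¬v1 is true.
  2. {¬v9, v3} — v3 is true.
  3. {¬v6, v8} — v8 is true.
  4. {v5, ¬v4, ¬v2} — ¬v2 is true.
  5. {¬v5, ¬v10, v8} — v8 is true.
  6. {¬v2, ¬v1} — ¬v2 is true.
  7. {v7, ¬v2} — ¬v2 is true.
  8. {¬v9} — ¬v9 is true.
  9. {¬v10, ¬v1} — ¬v10 is true.
  10. {¬v6, ¬v5, ¬v3} — ¬v5 is true.
  11. {¬v9, v1} — ¬v9 is true.
  12. {v4} — v4 is true.
  13. {¬v10} — ¬v10 is true.
  14. {¬v2, ¬v8, v6} — v6 is true.
  15. {¬v5, ¬v8} — ¬v5 is true.
  16. {¬v7, v9, ¬v3} — ¬v7 is true.
  17. {¬v5, ¬v10, v1} — ¬v5 is true.
  18. {¬v7, ¬v3, ¬v5} — ¬v7 is true.
  19. {v3} — v3 is true.
  20. {v6} — v6 is true.
  21. {¬v7} — ¬v7 is true.
  22. {¬v6, ¬v7} — ¬v7 is true.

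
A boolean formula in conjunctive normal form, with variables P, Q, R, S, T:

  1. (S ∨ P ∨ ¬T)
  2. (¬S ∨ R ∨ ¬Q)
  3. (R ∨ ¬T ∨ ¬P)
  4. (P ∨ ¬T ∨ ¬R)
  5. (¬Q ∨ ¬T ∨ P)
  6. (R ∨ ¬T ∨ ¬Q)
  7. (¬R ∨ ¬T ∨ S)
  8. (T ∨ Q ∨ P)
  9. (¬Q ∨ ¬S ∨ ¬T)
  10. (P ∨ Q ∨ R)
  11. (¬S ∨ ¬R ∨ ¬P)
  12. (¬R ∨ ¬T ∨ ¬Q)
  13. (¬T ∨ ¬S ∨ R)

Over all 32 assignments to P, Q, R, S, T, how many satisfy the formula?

8

The models are:
  P=F Q=T R=F S=F T=F
  P=F Q=T R=T S=F T=F
  P=F Q=T R=T S=T T=F
  P=T Q=F R=F S=F T=F
  P=T Q=F R=F S=T T=F
  P=T Q=F R=T S=F T=F
  P=T Q=T R=F S=F T=F
  P=T Q=T R=T S=F T=F
That's 8 in total.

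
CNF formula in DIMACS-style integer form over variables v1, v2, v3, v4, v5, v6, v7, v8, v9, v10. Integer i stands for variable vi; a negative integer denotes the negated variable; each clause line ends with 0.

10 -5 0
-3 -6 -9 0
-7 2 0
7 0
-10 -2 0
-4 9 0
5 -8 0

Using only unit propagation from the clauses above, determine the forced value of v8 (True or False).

False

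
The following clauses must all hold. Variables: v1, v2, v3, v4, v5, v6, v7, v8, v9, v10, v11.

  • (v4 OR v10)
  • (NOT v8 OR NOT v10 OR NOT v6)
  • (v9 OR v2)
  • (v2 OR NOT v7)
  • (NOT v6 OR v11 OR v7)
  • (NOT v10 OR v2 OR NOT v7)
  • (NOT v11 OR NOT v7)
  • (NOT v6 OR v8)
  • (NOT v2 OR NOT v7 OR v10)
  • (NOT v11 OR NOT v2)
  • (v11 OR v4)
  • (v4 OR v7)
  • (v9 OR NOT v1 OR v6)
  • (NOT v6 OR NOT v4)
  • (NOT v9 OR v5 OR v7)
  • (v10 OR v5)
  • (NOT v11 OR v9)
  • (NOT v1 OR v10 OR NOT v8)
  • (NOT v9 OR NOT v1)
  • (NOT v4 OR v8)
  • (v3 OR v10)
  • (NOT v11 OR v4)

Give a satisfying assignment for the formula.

v1=F, v2=F, v3=F, v4=T, v5=T, v6=F, v7=F, v8=T, v9=T, v10=T, v11=T

Pure literal: v1 appears only negated; assign v1 = False.
Pure literal: v5 appears only positively; assign v5 = True.
Branch on v2: take v2 = False.
  then v9 is forced to True.
  then v7 is forced to False.
  then v4 is forced to True.
  then v6 is forced to False.
  then v8 is forced to True.
Set v3 = False and propagate.
  then v10 is forced to True.
v11 is now unconstrained; take v11 = True.
Every clause has at least one true literal under this assignment.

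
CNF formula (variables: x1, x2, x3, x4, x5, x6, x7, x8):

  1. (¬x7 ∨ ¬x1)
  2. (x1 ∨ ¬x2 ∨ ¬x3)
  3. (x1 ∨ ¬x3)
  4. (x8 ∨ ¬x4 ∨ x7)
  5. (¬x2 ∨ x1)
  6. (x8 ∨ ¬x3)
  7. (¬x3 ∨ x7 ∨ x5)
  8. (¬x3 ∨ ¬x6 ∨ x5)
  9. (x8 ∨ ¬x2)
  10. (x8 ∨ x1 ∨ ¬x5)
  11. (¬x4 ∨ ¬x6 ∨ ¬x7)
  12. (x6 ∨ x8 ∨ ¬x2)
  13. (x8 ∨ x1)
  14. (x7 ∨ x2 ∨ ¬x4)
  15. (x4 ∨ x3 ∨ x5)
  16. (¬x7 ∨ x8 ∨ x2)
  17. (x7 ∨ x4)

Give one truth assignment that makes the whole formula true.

x1=F  x2=F  x3=F  x4=F  x5=T  x6=T  x7=T  x8=T

Pure literal: x8 appears only positively; assign x8 = True.
Set x1 = False and propagate.
  then x3 is forced to False.
  then x2 is forced to False.
Branch on x4: take x4 = False.
  then x5 is forced to True.
  then x7 is forced to True.
x6 is now unconstrained; take x6 = True.
Every clause has at least one true literal under this assignment.
Check each clause:
  1. (¬x1 ∨ ¬x7) — ¬x1 is true.
  2. (¬x2 ∨ ¬x3 ∨ x1) — ¬x3 is true.
  3. (¬x3 ∨ x1) — ¬x3 is true.
  4. (¬x4 ∨ x7 ∨ x8) — x8 is true.
  5. (x1 ∨ ¬x2) — ¬x2 is true.
  6. (¬x3 ∨ x8) — x8 is true.
  7. (x5 ∨ ¬x3 ∨ x7) — ¬x3 is true.
  8. (x5 ∨ ¬x6 ∨ ¬x3) — x5 is true.
  9. (¬x2 ∨ x8) — x8 is true.
  10. (¬x5 ∨ x1 ∨ x8) — x8 is true.
  11. (¬x6 ∨ ¬x4 ∨ ¬x7) — ¬x4 is true.
  12. (¬x2 ∨ x6 ∨ x8) — x8 is true.
  13. (x8 ∨ x1) — x8 is true.
  14. (x2 ∨ x7 ∨ ¬x4) — ¬x4 is true.
  15. (x3 ∨ x4 ∨ x5) — x5 is true.
  16. (¬x7 ∨ x2 ∨ x8) — x8 is true.
  17. (x4 ∨ x7) — x7 is true.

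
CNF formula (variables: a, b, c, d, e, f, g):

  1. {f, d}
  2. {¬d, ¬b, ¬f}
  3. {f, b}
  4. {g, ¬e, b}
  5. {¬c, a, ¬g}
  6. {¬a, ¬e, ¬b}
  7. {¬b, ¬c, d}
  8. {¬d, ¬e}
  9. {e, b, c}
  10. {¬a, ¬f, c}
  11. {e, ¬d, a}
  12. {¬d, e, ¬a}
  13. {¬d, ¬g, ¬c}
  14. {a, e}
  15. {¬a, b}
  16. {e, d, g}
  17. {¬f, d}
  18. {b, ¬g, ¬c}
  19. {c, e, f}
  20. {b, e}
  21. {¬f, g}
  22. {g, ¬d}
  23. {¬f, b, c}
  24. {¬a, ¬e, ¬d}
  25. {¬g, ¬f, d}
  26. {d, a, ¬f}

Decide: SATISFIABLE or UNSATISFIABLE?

d = True:
  propagation gives e=False, a=True; an empty clause results — contradiction.
d = False:
  propagation gives f=True; an empty clause results — contradiction.
Every branch closes, so no satisfying assignment exists.

UNSATISFIABLE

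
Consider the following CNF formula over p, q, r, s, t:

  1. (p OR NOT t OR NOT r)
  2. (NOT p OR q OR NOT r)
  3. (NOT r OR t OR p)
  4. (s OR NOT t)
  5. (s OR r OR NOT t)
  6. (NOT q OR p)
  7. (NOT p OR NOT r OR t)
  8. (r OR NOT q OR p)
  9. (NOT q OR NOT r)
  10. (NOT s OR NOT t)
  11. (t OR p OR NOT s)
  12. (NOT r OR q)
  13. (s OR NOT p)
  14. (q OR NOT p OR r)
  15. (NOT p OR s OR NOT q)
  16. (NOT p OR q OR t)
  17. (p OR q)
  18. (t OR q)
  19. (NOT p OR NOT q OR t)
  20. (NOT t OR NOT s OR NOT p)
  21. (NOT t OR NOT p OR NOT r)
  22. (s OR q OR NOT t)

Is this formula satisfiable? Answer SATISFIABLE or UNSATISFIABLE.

p = True:
  propagation gives s=True, t=False, r=False, q=True; an empty clause results — contradiction.
p = False:
  propagation gives q=False; an empty clause results — contradiction.
Every branch closes, so no satisfying assignment exists.

UNSATISFIABLE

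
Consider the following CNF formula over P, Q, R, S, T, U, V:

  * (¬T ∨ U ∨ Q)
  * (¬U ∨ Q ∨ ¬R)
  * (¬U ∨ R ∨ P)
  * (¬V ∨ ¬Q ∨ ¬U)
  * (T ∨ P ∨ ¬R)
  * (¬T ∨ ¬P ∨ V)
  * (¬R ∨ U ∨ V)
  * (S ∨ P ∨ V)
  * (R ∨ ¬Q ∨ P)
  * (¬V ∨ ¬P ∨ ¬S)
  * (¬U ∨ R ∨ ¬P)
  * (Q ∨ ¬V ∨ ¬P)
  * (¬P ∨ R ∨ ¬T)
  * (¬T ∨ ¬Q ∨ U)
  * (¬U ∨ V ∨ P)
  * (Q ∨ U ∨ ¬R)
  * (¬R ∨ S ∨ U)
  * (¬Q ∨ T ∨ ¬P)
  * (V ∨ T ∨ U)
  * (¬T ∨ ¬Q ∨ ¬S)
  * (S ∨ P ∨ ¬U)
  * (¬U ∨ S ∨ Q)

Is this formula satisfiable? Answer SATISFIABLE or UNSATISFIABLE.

SATISFIABLE

Branch on P: take P = False.
The remaining clauses are satisfied by Q = False, R = False, S = False, T = False, U = False, V = True.
So P=0, Q=0, R=0, S=0, T=0, U=0, V=1 is a satisfying assignment.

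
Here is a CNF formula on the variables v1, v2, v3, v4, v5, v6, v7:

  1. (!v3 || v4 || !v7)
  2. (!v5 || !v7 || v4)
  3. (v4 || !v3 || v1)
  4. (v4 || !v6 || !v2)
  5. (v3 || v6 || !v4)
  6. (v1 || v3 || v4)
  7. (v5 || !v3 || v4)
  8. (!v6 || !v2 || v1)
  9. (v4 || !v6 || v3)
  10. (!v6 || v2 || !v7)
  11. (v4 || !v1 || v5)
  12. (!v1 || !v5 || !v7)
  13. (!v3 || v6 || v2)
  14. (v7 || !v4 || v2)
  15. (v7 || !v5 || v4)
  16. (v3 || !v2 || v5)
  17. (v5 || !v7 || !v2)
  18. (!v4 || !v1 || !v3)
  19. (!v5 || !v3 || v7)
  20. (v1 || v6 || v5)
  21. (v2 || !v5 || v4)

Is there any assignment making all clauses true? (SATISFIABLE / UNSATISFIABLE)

Branch on v1: take v1 = True.
The remaining clauses are satisfied by v2 = True, v3 = False, v4 = True, v5 = True, v6 = True, v7 = False.
Every clause has at least one true literal under this assignment.
So v1=1, v2=1, v3=0, v4=1, v5=1, v6=1, v7=0 is a satisfying assignment.

SATISFIABLE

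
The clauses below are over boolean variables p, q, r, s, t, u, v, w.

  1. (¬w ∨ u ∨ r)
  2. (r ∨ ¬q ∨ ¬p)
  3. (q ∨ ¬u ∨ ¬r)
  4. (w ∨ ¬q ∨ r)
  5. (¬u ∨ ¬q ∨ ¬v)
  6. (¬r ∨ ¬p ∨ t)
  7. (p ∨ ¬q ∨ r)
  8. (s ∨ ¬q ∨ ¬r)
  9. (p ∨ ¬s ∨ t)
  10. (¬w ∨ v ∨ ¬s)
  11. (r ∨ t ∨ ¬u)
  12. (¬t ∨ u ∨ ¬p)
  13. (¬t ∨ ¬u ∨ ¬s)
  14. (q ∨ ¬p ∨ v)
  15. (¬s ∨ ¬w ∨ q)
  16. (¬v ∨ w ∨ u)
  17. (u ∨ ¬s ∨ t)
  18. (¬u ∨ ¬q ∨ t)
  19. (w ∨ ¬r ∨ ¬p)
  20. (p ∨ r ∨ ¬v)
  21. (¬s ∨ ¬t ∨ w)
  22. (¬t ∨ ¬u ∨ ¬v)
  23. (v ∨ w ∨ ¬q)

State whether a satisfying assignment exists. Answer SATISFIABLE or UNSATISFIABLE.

Branch on p: take p = False.
Branch on q: take q = False.
For the remaining variables, r = False, s = False, t = True, u = False, v = False, w = False works.
So p=F, q=F, r=F, s=F, t=T, u=F, v=F, w=F is a satisfying assignment.

SATISFIABLE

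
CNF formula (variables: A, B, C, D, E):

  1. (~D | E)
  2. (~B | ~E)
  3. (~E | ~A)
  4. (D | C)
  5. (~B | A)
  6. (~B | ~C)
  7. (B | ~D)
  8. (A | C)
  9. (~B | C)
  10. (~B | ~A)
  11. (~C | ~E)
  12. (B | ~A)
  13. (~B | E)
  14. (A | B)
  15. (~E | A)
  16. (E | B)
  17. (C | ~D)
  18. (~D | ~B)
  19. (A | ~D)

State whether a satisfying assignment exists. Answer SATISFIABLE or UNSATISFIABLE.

UNSATISFIABLE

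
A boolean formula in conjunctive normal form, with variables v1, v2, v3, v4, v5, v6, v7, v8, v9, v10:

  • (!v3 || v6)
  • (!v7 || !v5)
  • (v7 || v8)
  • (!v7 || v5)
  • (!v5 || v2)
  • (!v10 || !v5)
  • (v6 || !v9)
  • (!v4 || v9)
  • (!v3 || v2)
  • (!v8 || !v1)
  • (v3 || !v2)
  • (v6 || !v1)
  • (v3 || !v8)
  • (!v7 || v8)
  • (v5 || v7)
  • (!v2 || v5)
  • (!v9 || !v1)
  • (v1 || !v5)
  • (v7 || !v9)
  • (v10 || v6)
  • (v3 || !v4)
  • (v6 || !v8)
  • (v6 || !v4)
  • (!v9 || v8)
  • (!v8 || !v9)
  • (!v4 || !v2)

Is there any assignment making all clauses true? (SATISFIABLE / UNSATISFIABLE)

UNSATISFIABLE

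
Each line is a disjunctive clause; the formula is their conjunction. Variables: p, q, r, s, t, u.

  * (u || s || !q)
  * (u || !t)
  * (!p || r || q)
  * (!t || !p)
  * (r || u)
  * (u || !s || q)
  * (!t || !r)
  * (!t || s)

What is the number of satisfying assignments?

20

Split on t, then u.
  t=T, u=T: remaining (p,q,r,s) ∈ {(F,F,F,T); (F,T,F,T)} — 2.
  t=T, u=F: a clause becomes empty — 0.
  t=F, u=T: s free; 7 ways for (p,q,r) × 2^1 = 14.
  t=F, u=F: remaining (p,q,r,s) ∈ {(F,F,T,F); (F,T,T,T); (T,F,T,F); (T,T,T,T)} — 4.
Total: 2 + 0 + 14 + 4 = 20.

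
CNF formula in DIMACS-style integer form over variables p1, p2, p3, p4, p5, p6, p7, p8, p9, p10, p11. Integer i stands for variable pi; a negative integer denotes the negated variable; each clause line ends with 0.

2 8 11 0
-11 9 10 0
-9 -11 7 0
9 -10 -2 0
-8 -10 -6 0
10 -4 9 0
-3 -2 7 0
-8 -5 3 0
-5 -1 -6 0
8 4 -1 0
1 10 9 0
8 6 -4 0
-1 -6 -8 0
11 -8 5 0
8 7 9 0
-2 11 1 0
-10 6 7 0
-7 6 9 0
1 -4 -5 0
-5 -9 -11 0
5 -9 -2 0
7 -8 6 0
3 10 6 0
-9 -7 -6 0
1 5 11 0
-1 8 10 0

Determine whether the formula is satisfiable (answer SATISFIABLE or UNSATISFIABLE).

SATISFIABLE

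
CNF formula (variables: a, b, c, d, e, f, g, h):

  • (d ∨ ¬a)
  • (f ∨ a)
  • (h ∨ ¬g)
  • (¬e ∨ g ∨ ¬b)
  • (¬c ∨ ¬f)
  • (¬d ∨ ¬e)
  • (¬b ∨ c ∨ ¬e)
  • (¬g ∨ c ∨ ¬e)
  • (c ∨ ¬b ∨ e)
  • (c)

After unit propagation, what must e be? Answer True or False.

Unit clause (c) sets c = True.
From (¬c ∨ ¬f) and c = True: f = False.
From (a ∨ f) and f = False: a = True.
In (¬a ∨ d), ¬a is now false; d must hold, so d = True.
In (¬d ∨ ¬e), ¬d is now false; ¬e must hold, so e = False.

False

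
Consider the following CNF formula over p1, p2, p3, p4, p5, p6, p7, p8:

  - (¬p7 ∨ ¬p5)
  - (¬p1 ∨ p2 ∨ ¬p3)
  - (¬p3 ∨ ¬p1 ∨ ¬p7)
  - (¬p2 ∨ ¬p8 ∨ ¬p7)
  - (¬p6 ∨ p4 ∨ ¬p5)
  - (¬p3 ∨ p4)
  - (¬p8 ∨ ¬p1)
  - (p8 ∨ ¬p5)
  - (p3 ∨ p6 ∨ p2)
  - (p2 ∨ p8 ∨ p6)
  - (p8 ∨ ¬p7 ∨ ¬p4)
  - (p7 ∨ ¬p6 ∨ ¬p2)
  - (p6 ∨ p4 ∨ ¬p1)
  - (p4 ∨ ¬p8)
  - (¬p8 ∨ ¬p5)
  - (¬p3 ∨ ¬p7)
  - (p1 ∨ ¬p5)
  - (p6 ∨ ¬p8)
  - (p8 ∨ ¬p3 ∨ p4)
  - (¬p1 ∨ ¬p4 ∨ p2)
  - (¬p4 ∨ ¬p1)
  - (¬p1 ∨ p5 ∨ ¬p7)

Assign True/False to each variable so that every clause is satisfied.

p1 = F, p2 = T, p3 = F, p4 = F, p5 = F, p6 = F, p7 = F, p8 = F

Check each clause:
  1. (¬p5 ∨ ¬p7) — ¬p7 is true.
  2. (¬p3 ∨ p2 ∨ ¬p1) — p2 is true.
  3. (¬p3 ∨ ¬p1 ∨ ¬p7) — ¬p7 is true.
  4. (¬p7 ∨ ¬p2 ∨ ¬p8) — ¬p8 is true.
  5. (p4 ∨ ¬p6 ∨ ¬p5) — ¬p6 is true.
  6. (p4 ∨ ¬p3) — ¬p3 is true.
  7. (¬p1 ∨ ¬p8) — ¬p8 is true.
  8. (p8 ∨ ¬p5) — ¬p5 is true.
  9. (p2 ∨ p3 ∨ p6) — p2 is true.
  10. (p6 ∨ p2 ∨ p8) — p2 is true.
  11. (p8 ∨ ¬p7 ∨ ¬p4) — ¬p7 is true.
  12. (¬p6 ∨ p7 ∨ ¬p2) — ¬p6 is true.
  13. (p4 ∨ ¬p1 ∨ p6) — ¬p1 is true.
  14. (p4 ∨ ¬p8) — ¬p8 is true.
  15. (¬p8 ∨ ¬p5) — ¬p8 is true.
  16. (¬p3 ∨ ¬p7) — ¬p7 is true.
  17. (p1 ∨ ¬p5) — ¬p5 is true.
  18. (¬p8 ∨ p6) — ¬p8 is true.
  19. (p4 ∨ p8 ∨ ¬p3) — ¬p3 is true.
  20. (¬p4 ∨ p2 ∨ ¬p1) — p2 is true.
  21. (¬p1 ∨ ¬p4) — ¬p4 is true.
  22. (p5 ∨ ¬p7 ∨ ¬p1) — ¬p7 is true.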